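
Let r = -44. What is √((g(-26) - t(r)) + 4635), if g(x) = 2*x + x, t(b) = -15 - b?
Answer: 4*√283 ≈ 67.290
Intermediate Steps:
g(x) = 3*x
√((g(-26) - t(r)) + 4635) = √((3*(-26) - (-15 - 1*(-44))) + 4635) = √((-78 - (-15 + 44)) + 4635) = √((-78 - 1*29) + 4635) = √((-78 - 29) + 4635) = √(-107 + 4635) = √4528 = 4*√283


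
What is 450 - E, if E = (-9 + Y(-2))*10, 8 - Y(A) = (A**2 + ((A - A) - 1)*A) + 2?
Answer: 540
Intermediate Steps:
Y(A) = 6 + A - A**2 (Y(A) = 8 - ((A**2 + ((A - A) - 1)*A) + 2) = 8 - ((A**2 + (0 - 1)*A) + 2) = 8 - ((A**2 - A) + 2) = 8 - (2 + A**2 - A) = 8 + (-2 + A - A**2) = 6 + A - A**2)
E = -90 (E = (-9 + (6 - 2 - 1*(-2)**2))*10 = (-9 + (6 - 2 - 1*4))*10 = (-9 + (6 - 2 - 4))*10 = (-9 + 0)*10 = -9*10 = -90)
450 - E = 450 - 1*(-90) = 450 + 90 = 540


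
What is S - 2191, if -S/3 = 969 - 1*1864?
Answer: 494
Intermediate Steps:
S = 2685 (S = -3*(969 - 1*1864) = -3*(969 - 1864) = -3*(-895) = 2685)
S - 2191 = 2685 - 2191 = 494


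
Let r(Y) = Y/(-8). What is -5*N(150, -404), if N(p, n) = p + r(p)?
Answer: -2625/4 ≈ -656.25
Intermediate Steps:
r(Y) = -Y/8 (r(Y) = Y*(-1/8) = -Y/8)
N(p, n) = 7*p/8 (N(p, n) = p - p/8 = 7*p/8)
-5*N(150, -404) = -35*150/8 = -5*525/4 = -2625/4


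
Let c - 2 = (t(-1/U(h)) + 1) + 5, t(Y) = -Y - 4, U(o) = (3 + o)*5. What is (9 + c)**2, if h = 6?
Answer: 343396/2025 ≈ 169.58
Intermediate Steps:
U(o) = 15 + 5*o
t(Y) = -4 - Y
c = 181/45 (c = 2 + (((-4 - (-1)/(15 + 5*6)) + 1) + 5) = 2 + (((-4 - (-1)/(15 + 30)) + 1) + 5) = 2 + (((-4 - (-1)/45) + 1) + 5) = 2 + (((-4 - 1*(-1/45)) + 1) + 5) = 2 + (((-4 + 1/45) + 1) + 5) = 2 + ((-179/45 + 1) + 5) = 2 + (-134/45 + 5) = 2 + 91/45 = 181/45 ≈ 4.0222)
(9 + c)**2 = (9 + 181/45)**2 = (586/45)**2 = 343396/2025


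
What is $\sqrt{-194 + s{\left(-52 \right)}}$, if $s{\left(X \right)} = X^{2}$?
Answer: $\sqrt{2510} \approx 50.1$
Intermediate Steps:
$\sqrt{-194 + s{\left(-52 \right)}} = \sqrt{-194 + \left(-52\right)^{2}} = \sqrt{-194 + 2704} = \sqrt{2510}$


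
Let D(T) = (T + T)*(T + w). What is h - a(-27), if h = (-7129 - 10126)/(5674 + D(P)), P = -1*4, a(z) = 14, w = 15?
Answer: -13637/798 ≈ -17.089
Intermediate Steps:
P = -4
D(T) = 2*T*(15 + T) (D(T) = (T + T)*(T + 15) = (2*T)*(15 + T) = 2*T*(15 + T))
h = -2465/798 (h = (-7129 - 10126)/(5674 + 2*(-4)*(15 - 4)) = -17255/(5674 + 2*(-4)*11) = -17255/(5674 - 88) = -17255/5586 = -17255*1/5586 = -2465/798 ≈ -3.0890)
h - a(-27) = -2465/798 - 1*14 = -2465/798 - 14 = -13637/798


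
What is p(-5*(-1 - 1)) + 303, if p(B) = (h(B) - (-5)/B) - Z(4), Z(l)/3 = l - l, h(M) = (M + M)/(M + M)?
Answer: 609/2 ≈ 304.50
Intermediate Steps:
h(M) = 1 (h(M) = (2*M)/((2*M)) = (2*M)*(1/(2*M)) = 1)
Z(l) = 0 (Z(l) = 3*(l - l) = 3*0 = 0)
p(B) = 1 + 5/B (p(B) = (1 - (-5)/B) - 1*0 = (1 + 5/B) + 0 = 1 + 5/B)
p(-5*(-1 - 1)) + 303 = (5 - 5*(-1 - 1))/((-5*(-1 - 1))) + 303 = (5 - 5*(-2))/((-5*(-2))) + 303 = (5 + 10)/10 + 303 = (1/10)*15 + 303 = 3/2 + 303 = 609/2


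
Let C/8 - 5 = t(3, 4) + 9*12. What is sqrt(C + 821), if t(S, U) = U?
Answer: sqrt(1757) ≈ 41.917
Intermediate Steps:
C = 936 (C = 40 + 8*(4 + 9*12) = 40 + 8*(4 + 108) = 40 + 8*112 = 40 + 896 = 936)
sqrt(C + 821) = sqrt(936 + 821) = sqrt(1757)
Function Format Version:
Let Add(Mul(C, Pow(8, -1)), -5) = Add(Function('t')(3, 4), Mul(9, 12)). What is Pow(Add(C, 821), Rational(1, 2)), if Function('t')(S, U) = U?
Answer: Pow(1757, Rational(1, 2)) ≈ 41.917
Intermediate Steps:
C = 936 (C = Add(40, Mul(8, Add(4, Mul(9, 12)))) = Add(40, Mul(8, Add(4, 108))) = Add(40, Mul(8, 112)) = Add(40, 896) = 936)
Pow(Add(C, 821), Rational(1, 2)) = Pow(Add(936, 821), Rational(1, 2)) = Pow(1757, Rational(1, 2))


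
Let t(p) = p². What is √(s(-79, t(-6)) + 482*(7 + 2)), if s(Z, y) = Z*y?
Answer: 3*√166 ≈ 38.652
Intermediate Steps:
√(s(-79, t(-6)) + 482*(7 + 2)) = √(-79*(-6)² + 482*(7 + 2)) = √(-79*36 + 482*9) = √(-2844 + 4338) = √1494 = 3*√166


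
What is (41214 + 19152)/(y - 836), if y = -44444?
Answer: -30183/22640 ≈ -1.3332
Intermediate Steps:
(41214 + 19152)/(y - 836) = (41214 + 19152)/(-44444 - 836) = 60366/(-45280) = 60366*(-1/45280) = -30183/22640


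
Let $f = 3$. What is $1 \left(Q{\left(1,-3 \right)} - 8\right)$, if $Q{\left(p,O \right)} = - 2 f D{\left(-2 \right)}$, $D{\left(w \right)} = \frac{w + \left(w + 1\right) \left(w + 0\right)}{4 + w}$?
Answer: $-8$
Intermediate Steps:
$D{\left(w \right)} = \frac{w + w \left(1 + w\right)}{4 + w}$ ($D{\left(w \right)} = \frac{w + \left(1 + w\right) w}{4 + w} = \frac{w + w \left(1 + w\right)}{4 + w}$)
$Q{\left(p,O \right)} = 0$ ($Q{\left(p,O \right)} = \left(-2\right) 3 \left(- \frac{2 \left(2 - 2\right)}{4 - 2}\right) = - 6 \left(\left(-2\right) \frac{1}{2} \cdot 0\right) = \left(-6\right) 0 = 0$)
$1 \left(Q{\left(1,-3 \right)} - 8\right) = 1 \left(0 - 8\right) = 1 \left(-8\right) = -8$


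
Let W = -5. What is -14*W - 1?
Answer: 69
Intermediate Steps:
-14*W - 1 = -14*(-5) - 1 = -7*(-10) - 1 = 70 - 1 = 69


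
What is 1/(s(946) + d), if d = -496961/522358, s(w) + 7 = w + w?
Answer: 522358/984147869 ≈ 0.00053077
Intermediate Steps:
s(w) = -7 + 2*w (s(w) = -7 + (w + w) = -7 + 2*w)
d = -496961/522358 (d = -496961*1/522358 = -496961/522358 ≈ -0.95138)
1/(s(946) + d) = 1/((-7 + 2*946) - 496961/522358) = 1/((-7 + 1892) - 496961/522358) = 1/(1885 - 496961/522358) = 1/(984147869/522358) = 522358/984147869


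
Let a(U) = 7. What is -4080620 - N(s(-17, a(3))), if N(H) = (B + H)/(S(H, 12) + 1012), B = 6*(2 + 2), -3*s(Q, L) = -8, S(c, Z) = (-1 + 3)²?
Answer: -1554716230/381 ≈ -4.0806e+6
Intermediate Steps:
S(c, Z) = 4 (S(c, Z) = 2² = 4)
s(Q, L) = 8/3 (s(Q, L) = -⅓*(-8) = 8/3)
B = 24 (B = 6*4 = 24)
N(H) = 3/127 + H/1016 (N(H) = (24 + H)/(4 + 1012) = (24 + H)/1016 = (24 + H)*(1/1016) = 3/127 + H/1016)
-4080620 - N(s(-17, a(3))) = -4080620 - (3/127 + (1/1016)*(8/3)) = -4080620 - (3/127 + 1/381) = -4080620 - 1*10/381 = -4080620 - 10/381 = -1554716230/381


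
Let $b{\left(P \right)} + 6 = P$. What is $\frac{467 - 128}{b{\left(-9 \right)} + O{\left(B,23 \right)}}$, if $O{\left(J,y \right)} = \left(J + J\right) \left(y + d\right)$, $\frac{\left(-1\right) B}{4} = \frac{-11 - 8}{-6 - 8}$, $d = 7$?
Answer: $- \frac{791}{795} \approx -0.99497$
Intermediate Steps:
$b{\left(P \right)} = -6 + P$
$B = - \frac{38}{7}$ ($B = - 4 \frac{-11 - 8}{-6 - 8} = - 4 \left(- \frac{19}{-14}\right) = - 4 \left(\left(-19\right) \left(- \frac{1}{14}\right)\right) = \left(-4\right) \frac{19}{14} = - \frac{38}{7} \approx -5.4286$)
$O{\left(J,y \right)} = 2 J \left(7 + y\right)$ ($O{\left(J,y \right)} = \left(J + J\right) \left(y + 7\right) = 2 J \left(7 + y\right)$)
$\frac{467 - 128}{b{\left(-9 \right)} + O{\left(B,23 \right)}} = \frac{467 - 128}{\left(-6 - 9\right) + 2 \left(- \frac{38}{7}\right) \left(7 + 23\right)} = \frac{339}{-15 + 2 \left(- \frac{38}{7}\right) 30} = \frac{339}{-15 - \frac{2280}{7}} = \frac{339}{- \frac{2385}{7}} = 339 \left(- \frac{7}{2385}\right) = - \frac{791}{795}$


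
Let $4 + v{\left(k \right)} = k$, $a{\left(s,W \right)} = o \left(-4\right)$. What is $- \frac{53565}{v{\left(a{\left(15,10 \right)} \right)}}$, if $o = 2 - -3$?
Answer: $\frac{17855}{8} \approx 2231.9$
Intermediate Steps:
$o = 5$ ($o = 2 + 3 = 5$)
$a{\left(s,W \right)} = -20$ ($a{\left(s,W \right)} = 5 \left(-4\right) = -20$)
$v{\left(k \right)} = -4 + k$
$- \frac{53565}{v{\left(a{\left(15,10 \right)} \right)}} = - \frac{53565}{-4 - 20} = - \frac{53565}{-24} = \left(-53565\right) \left(- \frac{1}{24}\right) = \frac{17855}{8}$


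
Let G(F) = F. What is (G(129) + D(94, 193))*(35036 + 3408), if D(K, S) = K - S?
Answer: 1153320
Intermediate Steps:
(G(129) + D(94, 193))*(35036 + 3408) = (129 + (94 - 1*193))*(35036 + 3408) = (129 + (94 - 193))*38444 = (129 - 99)*38444 = 30*38444 = 1153320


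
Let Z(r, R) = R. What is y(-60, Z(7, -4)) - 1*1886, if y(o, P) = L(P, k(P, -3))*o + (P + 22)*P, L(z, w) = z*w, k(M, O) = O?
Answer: -2678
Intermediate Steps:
L(z, w) = w*z
y(o, P) = P*(22 + P) - 3*P*o (y(o, P) = (-3*P)*o + (P + 22)*P = -3*P*o + (22 + P)*P = -3*P*o + P*(22 + P) = P*(22 + P) - 3*P*o)
y(-60, Z(7, -4)) - 1*1886 = -4*(22 - 4 - 3*(-60)) - 1*1886 = -4*(22 - 4 + 180) - 1886 = -4*198 - 1886 = -792 - 1886 = -2678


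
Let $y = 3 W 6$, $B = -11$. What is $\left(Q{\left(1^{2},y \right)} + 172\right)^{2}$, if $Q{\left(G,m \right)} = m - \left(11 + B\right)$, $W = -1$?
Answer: $23716$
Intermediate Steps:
$y = -18$ ($y = 3 \left(-1\right) 6 = \left(-3\right) 6 = -18$)
$Q{\left(G,m \right)} = m$ ($Q{\left(G,m \right)} = m - 0 = m + \left(-11 + 11\right) = m + 0 = m$)
$\left(Q{\left(1^{2},y \right)} + 172\right)^{2} = \left(-18 + 172\right)^{2} = 154^{2} = 23716$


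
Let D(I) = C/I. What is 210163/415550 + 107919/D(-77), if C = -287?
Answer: 493311761633/17037550 ≈ 28954.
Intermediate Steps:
D(I) = -287/I
210163/415550 + 107919/D(-77) = 210163/415550 + 107919/((-287/(-77))) = 210163*(1/415550) + 107919/((-287*(-1/77))) = 210163/415550 + 107919/(41/11) = 210163/415550 + 107919*(11/41) = 210163/415550 + 1187109/41 = 493311761633/17037550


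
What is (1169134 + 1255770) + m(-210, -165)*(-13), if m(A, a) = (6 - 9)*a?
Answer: 2418469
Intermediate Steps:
m(A, a) = -3*a
(1169134 + 1255770) + m(-210, -165)*(-13) = (1169134 + 1255770) - 3*(-165)*(-13) = 2424904 + 495*(-13) = 2424904 - 6435 = 2418469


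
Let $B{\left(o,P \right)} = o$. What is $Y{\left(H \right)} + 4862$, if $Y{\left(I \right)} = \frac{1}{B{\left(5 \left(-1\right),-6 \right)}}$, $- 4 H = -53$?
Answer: $\frac{24309}{5} \approx 4861.8$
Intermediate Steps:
$H = \frac{53}{4}$ ($H = \left(- \frac{1}{4}\right) \left(-53\right) = \frac{53}{4} \approx 13.25$)
$Y{\left(I \right)} = - \frac{1}{5}$ ($Y{\left(I \right)} = \frac{1}{5 \left(-1\right)} = \frac{1}{-5} = - \frac{1}{5}$)
$Y{\left(H \right)} + 4862 = - \frac{1}{5} + 4862 = \frac{24309}{5}$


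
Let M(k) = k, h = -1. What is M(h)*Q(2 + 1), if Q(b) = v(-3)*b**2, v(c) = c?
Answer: 27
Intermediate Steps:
Q(b) = -3*b**2
M(h)*Q(2 + 1) = -(-3)*(2 + 1)**2 = -(-3)*3**2 = -(-3)*9 = -1*(-27) = 27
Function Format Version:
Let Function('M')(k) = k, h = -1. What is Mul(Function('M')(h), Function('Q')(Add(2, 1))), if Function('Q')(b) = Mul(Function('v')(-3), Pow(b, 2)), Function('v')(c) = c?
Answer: 27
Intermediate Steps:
Function('Q')(b) = Mul(-3, Pow(b, 2))
Mul(Function('M')(h), Function('Q')(Add(2, 1))) = Mul(-1, Mul(-3, Pow(Add(2, 1), 2))) = Mul(-1, Mul(-3, Pow(3, 2))) = Mul(-1, Mul(-3, 9)) = Mul(-1, -27) = 27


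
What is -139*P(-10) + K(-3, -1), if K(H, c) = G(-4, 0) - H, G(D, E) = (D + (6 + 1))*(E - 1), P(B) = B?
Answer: 1390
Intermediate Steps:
G(D, E) = (-1 + E)*(7 + D) (G(D, E) = (D + 7)*(-1 + E) = (7 + D)*(-1 + E) = (-1 + E)*(7 + D))
K(H, c) = -3 - H (K(H, c) = (-7 - 1*(-4) + 7*0 - 4*0) - H = (-7 + 4 + 0 + 0) - H = -3 - H)
-139*P(-10) + K(-3, -1) = -139*(-10) + (-3 - 1*(-3)) = 1390 + (-3 + 3) = 1390 + 0 = 1390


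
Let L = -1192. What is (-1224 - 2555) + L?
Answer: -4971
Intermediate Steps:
(-1224 - 2555) + L = (-1224 - 2555) - 1192 = -3779 - 1192 = -4971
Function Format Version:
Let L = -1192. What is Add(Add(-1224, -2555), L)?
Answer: -4971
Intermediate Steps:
Add(Add(-1224, -2555), L) = Add(Add(-1224, -2555), -1192) = Add(-3779, -1192) = -4971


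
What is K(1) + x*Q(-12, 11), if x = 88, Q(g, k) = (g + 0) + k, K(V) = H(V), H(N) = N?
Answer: -87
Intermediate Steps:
K(V) = V
Q(g, k) = g + k
K(1) + x*Q(-12, 11) = 1 + 88*(-12 + 11) = 1 + 88*(-1) = 1 - 88 = -87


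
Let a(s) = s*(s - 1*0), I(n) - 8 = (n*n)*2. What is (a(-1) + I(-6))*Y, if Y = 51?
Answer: 4131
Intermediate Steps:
I(n) = 8 + 2*n² (I(n) = 8 + (n*n)*2 = 8 + n²*2 = 8 + 2*n²)
a(s) = s² (a(s) = s*(s + 0) = s*s = s²)
(a(-1) + I(-6))*Y = ((-1)² + (8 + 2*(-6)²))*51 = (1 + (8 + 2*36))*51 = (1 + (8 + 72))*51 = (1 + 80)*51 = 81*51 = 4131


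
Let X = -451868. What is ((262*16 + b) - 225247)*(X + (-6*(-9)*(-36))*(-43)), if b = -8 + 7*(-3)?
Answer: 81419931184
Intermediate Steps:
b = -29 (b = -8 - 21 = -29)
((262*16 + b) - 225247)*(X + (-6*(-9)*(-36))*(-43)) = ((262*16 - 29) - 225247)*(-451868 + (-6*(-9)*(-36))*(-43)) = ((4192 - 29) - 225247)*(-451868 + (54*(-36))*(-43)) = (4163 - 225247)*(-451868 - 1944*(-43)) = -221084*(-451868 + 83592) = -221084*(-368276) = 81419931184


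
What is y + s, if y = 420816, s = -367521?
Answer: 53295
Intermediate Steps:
y + s = 420816 - 367521 = 53295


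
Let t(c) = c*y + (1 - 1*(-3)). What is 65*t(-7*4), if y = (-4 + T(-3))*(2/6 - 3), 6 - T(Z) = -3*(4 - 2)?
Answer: 117260/3 ≈ 39087.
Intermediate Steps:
T(Z) = 12 (T(Z) = 6 - (-3)*(4 - 2) = 6 - (-3)*2 = 6 - 1*(-6) = 6 + 6 = 12)
y = -64/3 (y = (-4 + 12)*(2/6 - 3) = 8*(2*(⅙) - 3) = 8*(⅓ - 3) = 8*(-8/3) = -64/3 ≈ -21.333)
t(c) = 4 - 64*c/3 (t(c) = c*(-64/3) + (1 - 1*(-3)) = -64*c/3 + (1 + 3) = -64*c/3 + 4 = 4 - 64*c/3)
65*t(-7*4) = 65*(4 - (-448)*4/3) = 65*(4 - 64/3*(-28)) = 65*(4 + 1792/3) = 65*(1804/3) = 117260/3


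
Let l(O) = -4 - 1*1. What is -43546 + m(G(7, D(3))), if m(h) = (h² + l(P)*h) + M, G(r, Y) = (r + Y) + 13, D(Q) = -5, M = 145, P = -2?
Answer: -43251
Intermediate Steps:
G(r, Y) = 13 + Y + r (G(r, Y) = (Y + r) + 13 = 13 + Y + r)
l(O) = -5 (l(O) = -4 - 1 = -5)
m(h) = 145 + h² - 5*h (m(h) = (h² - 5*h) + 145 = 145 + h² - 5*h)
-43546 + m(G(7, D(3))) = -43546 + (145 + (13 - 5 + 7)² - 5*(13 - 5 + 7)) = -43546 + (145 + 15² - 5*15) = -43546 + (145 + 225 - 75) = -43546 + 295 = -43251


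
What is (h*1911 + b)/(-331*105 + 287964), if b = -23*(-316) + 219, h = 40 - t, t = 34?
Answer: 1723/23019 ≈ 0.074851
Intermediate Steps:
h = 6 (h = 40 - 1*34 = 40 - 34 = 6)
b = 7487 (b = 7268 + 219 = 7487)
(h*1911 + b)/(-331*105 + 287964) = (6*1911 + 7487)/(-331*105 + 287964) = (11466 + 7487)/(-34755 + 287964) = 18953/253209 = 18953*(1/253209) = 1723/23019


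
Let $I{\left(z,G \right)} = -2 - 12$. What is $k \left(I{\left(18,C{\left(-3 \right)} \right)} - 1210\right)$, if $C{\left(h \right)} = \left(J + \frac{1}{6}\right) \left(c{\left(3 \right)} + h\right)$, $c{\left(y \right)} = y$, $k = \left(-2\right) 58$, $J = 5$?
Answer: $141984$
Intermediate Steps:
$k = -116$
$C{\left(h \right)} = \frac{31}{2} + \frac{31 h}{6}$ ($C{\left(h \right)} = \left(5 + \frac{1}{6}\right) \left(3 + h\right) = \frac{31 \left(3 + h\right)}{6} = \frac{31}{2} + \frac{31 h}{6}$)
$I{\left(z,G \right)} = -14$ ($I{\left(z,G \right)} = -2 - 12 = -14$)
$k \left(I{\left(18,C{\left(-3 \right)} \right)} - 1210\right) = - 116 \left(-14 - 1210\right) = \left(-116\right) \left(-1224\right) = 141984$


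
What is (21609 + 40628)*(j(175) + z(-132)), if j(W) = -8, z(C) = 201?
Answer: 12011741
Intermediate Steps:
(21609 + 40628)*(j(175) + z(-132)) = (21609 + 40628)*(-8 + 201) = 62237*193 = 12011741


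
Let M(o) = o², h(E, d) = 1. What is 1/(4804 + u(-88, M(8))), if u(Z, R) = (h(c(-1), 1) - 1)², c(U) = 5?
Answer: 1/4804 ≈ 0.00020816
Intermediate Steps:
u(Z, R) = 0 (u(Z, R) = (1 - 1)² = 0² = 0)
1/(4804 + u(-88, M(8))) = 1/(4804 + 0) = 1/4804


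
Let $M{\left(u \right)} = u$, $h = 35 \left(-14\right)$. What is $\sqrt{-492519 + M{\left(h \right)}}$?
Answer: $i \sqrt{493009} \approx 702.15 i$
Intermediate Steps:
$h = -490$
$\sqrt{-492519 + M{\left(h \right)}} = \sqrt{-492519 - 490} = \sqrt{-493009} = i \sqrt{493009}$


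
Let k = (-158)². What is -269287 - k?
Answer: -294251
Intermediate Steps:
k = 24964
-269287 - k = -269287 - 1*24964 = -269287 - 24964 = -294251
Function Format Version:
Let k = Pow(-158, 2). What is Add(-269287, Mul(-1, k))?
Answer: -294251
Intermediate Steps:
k = 24964
Add(-269287, Mul(-1, k)) = Add(-269287, Mul(-1, 24964)) = Add(-269287, -24964) = -294251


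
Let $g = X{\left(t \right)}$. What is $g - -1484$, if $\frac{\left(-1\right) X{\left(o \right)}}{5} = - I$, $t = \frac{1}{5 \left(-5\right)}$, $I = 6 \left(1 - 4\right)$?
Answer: $1394$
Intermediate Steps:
$I = -18$ ($I = 6 \left(-3\right) = -18$)
$t = - \frac{1}{25}$ ($t = \frac{1}{-25} = - \frac{1}{25} \approx -0.04$)
$X{\left(o \right)} = -90$ ($X{\left(o \right)} = - 5 \left(\left(-1\right) \left(-18\right)\right) = \left(-5\right) 18 = -90$)
$g = -90$
$g - -1484 = -90 - -1484 = -90 + 1484 = 1394$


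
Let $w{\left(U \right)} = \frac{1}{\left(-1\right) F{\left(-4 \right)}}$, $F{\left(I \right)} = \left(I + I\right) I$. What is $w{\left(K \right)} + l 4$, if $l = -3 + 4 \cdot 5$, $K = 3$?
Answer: $\frac{2175}{32} \approx 67.969$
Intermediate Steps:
$l = 17$ ($l = -3 + 20 = 17$)
$F{\left(I \right)} = 2 I^{2}$ ($F{\left(I \right)} = 2 I I = 2 I^{2}$)
$w{\left(U \right)} = - \frac{1}{32}$ ($w{\left(U \right)} = \frac{1}{\left(-1\right) 2 \left(-4\right)^{2}} = \frac{1}{\left(-1\right) 2 \cdot 16} = \frac{1}{\left(-1\right) 32} = \frac{1}{-32} = - \frac{1}{32}$)
$w{\left(K \right)} + l 4 = - \frac{1}{32} + 17 \cdot 4 = - \frac{1}{32} + 68 = \frac{2175}{32}$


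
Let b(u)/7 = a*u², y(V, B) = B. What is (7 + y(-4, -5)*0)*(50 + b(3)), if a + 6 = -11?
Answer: -7147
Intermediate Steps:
a = -17 (a = -6 - 11 = -17)
b(u) = -119*u² (b(u) = 7*(-17*u²) = -119*u²)
(7 + y(-4, -5)*0)*(50 + b(3)) = (7 - 5*0)*(50 - 119*3²) = (7 + 0)*(50 - 119*9) = 7*(50 - 1071) = 7*(-1021) = -7147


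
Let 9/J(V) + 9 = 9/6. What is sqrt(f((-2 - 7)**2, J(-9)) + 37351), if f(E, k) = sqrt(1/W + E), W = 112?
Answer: sqrt(7320796 + 7*sqrt(63511))/14 ≈ 193.29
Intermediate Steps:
J(V) = -6/5 (J(V) = 9/(-9 + 9/6) = 9/(-9 + 9*(1/6)) = 9/(-9 + 3/2) = 9/(-15/2) = 9*(-2/15) = -6/5)
f(E, k) = sqrt(1/112 + E)
sqrt(f((-2 - 7)**2, J(-9)) + 37351) = sqrt(sqrt(7 + 784*(-2 - 7)**2)/28 + 37351) = sqrt(sqrt(7 + 784*(-9)**2)/28 + 37351) = sqrt(sqrt(7 + 784*81)/28 + 37351) = sqrt(sqrt(7 + 63504)/28 + 37351) = sqrt(sqrt(63511)/28 + 37351) = sqrt(37351 + sqrt(63511)/28)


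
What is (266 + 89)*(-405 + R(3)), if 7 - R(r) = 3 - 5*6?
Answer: -131705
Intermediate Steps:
R(r) = 34 (R(r) = 7 - (3 - 5*6) = 7 - (3 - 30) = 7 - 1*(-27) = 7 + 27 = 34)
(266 + 89)*(-405 + R(3)) = (266 + 89)*(-405 + 34) = 355*(-371) = -131705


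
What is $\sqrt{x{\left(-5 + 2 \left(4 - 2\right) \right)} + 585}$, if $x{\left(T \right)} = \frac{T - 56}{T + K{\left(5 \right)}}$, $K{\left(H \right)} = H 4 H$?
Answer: $\frac{\sqrt{636438}}{33} \approx 24.175$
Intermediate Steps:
$K{\left(H \right)} = 4 H^{2}$ ($K{\left(H \right)} = 4 H H = 4 H^{2}$)
$x{\left(T \right)} = \frac{-56 + T}{100 + T}$ ($x{\left(T \right)} = \frac{T - 56}{T + 4 \cdot 5^{2}} = \frac{-56 + T}{T + 4 \cdot 25} = \frac{-56 + T}{T + 100} = \frac{-56 + T}{100 + T}$)
$\sqrt{x{\left(-5 + 2 \left(4 - 2\right) \right)} + 585} = \sqrt{\frac{-56 - \left(5 - 2 \left(4 - 2\right)\right)}{100 - \left(5 - 2 \left(4 - 2\right)\right)} + 585} = \sqrt{\frac{-56 + \left(-5 + 2 \cdot 2\right)}{100 + \left(-5 + 2 \cdot 2\right)} + 585} = \sqrt{\frac{-56 + \left(-5 + 4\right)}{100 + \left(-5 + 4\right)} + 585} = \sqrt{\frac{-56 - 1}{100 - 1} + 585} = \sqrt{\frac{1}{99} \left(-57\right) + 585} = \sqrt{- \frac{19}{33} + 585} = \sqrt{\frac{19286}{33}} = \frac{\sqrt{636438}}{33}$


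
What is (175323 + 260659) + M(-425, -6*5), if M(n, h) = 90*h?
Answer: 433282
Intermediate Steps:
(175323 + 260659) + M(-425, -6*5) = (175323 + 260659) + 90*(-6*5) = 435982 + 90*(-30) = 435982 - 2700 = 433282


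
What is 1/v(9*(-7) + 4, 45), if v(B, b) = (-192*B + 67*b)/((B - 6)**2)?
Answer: 4225/14343 ≈ 0.29457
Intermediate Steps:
v(B, b) = (-192*B + 67*b)/(-6 + B)**2 (v(B, b) = (-192*B + 67*b)/((-6 + B)**2) = (-192*B + 67*b)/(-6 + B)**2)
1/v(9*(-7) + 4, 45) = 1/((-192*(9*(-7) + 4) + 67*45)/(-6 + (9*(-7) + 4))**2) = 1/((-192*(-63 + 4) + 3015)/(-6 + (-63 + 4))**2) = 1/((-192*(-59) + 3015)/(-6 - 59)**2) = 1/((11328 + 3015)/(-65)**2) = 1/((1/4225)*14343) = 1/(14343/4225) = 4225/14343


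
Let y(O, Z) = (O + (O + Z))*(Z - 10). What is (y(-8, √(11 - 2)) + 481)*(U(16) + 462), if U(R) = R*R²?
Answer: 2607176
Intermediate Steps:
U(R) = R³
y(O, Z) = (-10 + Z)*(Z + 2*O) (y(O, Z) = (Z + 2*O)*(-10 + Z) = (-10 + Z)*(Z + 2*O))
(y(-8, √(11 - 2)) + 481)*(U(16) + 462) = (((√(11 - 2))² - 20*(-8) - 10*√(11 - 2) + 2*(-8)*√(11 - 2)) + 481)*(16³ + 462) = (((√9)² + 160 - 10*√9 + 2*(-8)*√9) + 481)*(4096 + 462) = ((3² + 160 - 10*3 + 2*(-8)*3) + 481)*4558 = ((9 + 160 - 30 - 48) + 481)*4558 = (91 + 481)*4558 = 572*4558 = 2607176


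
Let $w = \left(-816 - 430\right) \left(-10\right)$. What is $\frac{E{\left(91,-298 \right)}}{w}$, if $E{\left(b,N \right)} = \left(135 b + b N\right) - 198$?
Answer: $- \frac{15031}{12460} \approx -1.2063$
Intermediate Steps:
$w = 12460$ ($w = \left(-816 - 430\right) \left(-10\right) = \left(-1246\right) \left(-10\right) = 12460$)
$E{\left(b,N \right)} = -198 + 135 b + N b$ ($E{\left(b,N \right)} = \left(135 b + N b\right) - 198 = -198 + 135 b + N b$)
$\frac{E{\left(91,-298 \right)}}{w} = \frac{-198 + 135 \cdot 91 - 27118}{12460} = \left(-198 + 12285 - 27118\right) \frac{1}{12460} = \left(-15031\right) \frac{1}{12460} = - \frac{15031}{12460}$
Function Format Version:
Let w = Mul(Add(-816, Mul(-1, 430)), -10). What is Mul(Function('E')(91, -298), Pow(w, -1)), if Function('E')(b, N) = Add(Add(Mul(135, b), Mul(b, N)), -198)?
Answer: Rational(-15031, 12460) ≈ -1.2063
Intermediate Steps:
w = 12460 (w = Mul(Add(-816, -430), -10) = Mul(-1246, -10) = 12460)
Function('E')(b, N) = Add(-198, Mul(135, b), Mul(N, b)) (Function('E')(b, N) = Add(Add(Mul(135, b), Mul(N, b)), -198) = Add(-198, Mul(135, b), Mul(N, b)))
Mul(Function('E')(91, -298), Pow(w, -1)) = Mul(Add(-198, Mul(135, 91), Mul(-298, 91)), Pow(12460, -1)) = Mul(Add(-198, 12285, -27118), Rational(1, 12460)) = Mul(-15031, Rational(1, 12460)) = Rational(-15031, 12460)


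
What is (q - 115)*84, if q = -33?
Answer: -12432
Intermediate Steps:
(q - 115)*84 = (-33 - 115)*84 = -148*84 = -12432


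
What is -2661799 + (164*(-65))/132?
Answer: -87842032/33 ≈ -2.6619e+6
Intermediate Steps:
-2661799 + (164*(-65))/132 = -2661799 - 10660*1/132 = -2661799 - 2665/33 = -87842032/33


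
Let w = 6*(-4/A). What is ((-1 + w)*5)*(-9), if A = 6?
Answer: 225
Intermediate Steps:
w = -4 (w = 6*(-4/6) = 6*(-4*⅙) = 6*(-⅔) = -4)
((-1 + w)*5)*(-9) = ((-1 - 4)*5)*(-9) = -5*5*(-9) = -25*(-9) = 225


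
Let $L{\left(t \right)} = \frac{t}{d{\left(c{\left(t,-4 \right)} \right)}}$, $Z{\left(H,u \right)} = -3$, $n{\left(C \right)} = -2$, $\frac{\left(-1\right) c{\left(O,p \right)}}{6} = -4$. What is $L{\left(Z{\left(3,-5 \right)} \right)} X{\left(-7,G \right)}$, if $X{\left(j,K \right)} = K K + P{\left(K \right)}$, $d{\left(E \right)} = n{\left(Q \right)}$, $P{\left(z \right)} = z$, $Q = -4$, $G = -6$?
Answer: $45$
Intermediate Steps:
$c{\left(O,p \right)} = 24$ ($c{\left(O,p \right)} = \left(-6\right) \left(-4\right) = 24$)
$d{\left(E \right)} = -2$
$L{\left(t \right)} = - \frac{t}{2}$ ($L{\left(t \right)} = \frac{t}{-2} = t \left(- \frac{1}{2}\right) = - \frac{t}{2}$)
$X{\left(j,K \right)} = K + K^{2}$ ($X{\left(j,K \right)} = K K + K = K^{2} + K = K + K^{2}$)
$L{\left(Z{\left(3,-5 \right)} \right)} X{\left(-7,G \right)} = \left(- \frac{1}{2}\right) \left(-3\right) \left(- 6 \left(1 - 6\right)\right) = \frac{3 \left(\left(-6\right) \left(-5\right)\right)}{2} = \frac{3}{2} \cdot 30 = 45$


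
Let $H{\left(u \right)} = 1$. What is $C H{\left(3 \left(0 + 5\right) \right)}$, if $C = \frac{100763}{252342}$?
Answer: $\frac{100763}{252342} \approx 0.39931$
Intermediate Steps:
$C = \frac{100763}{252342}$ ($C = 100763 \cdot \frac{1}{252342} = \frac{100763}{252342} \approx 0.39931$)
$C H{\left(3 \left(0 + 5\right) \right)} = \frac{100763}{252342} \cdot 1 = \frac{100763}{252342}$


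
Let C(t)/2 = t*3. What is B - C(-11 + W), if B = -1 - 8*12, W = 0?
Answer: -31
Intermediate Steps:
C(t) = 6*t (C(t) = 2*(t*3) = 2*(3*t) = 6*t)
B = -97 (B = -1 - 96 = -97)
B - C(-11 + W) = -97 - 6*(-11 + 0) = -97 - 6*(-11) = -97 - 1*(-66) = -97 + 66 = -31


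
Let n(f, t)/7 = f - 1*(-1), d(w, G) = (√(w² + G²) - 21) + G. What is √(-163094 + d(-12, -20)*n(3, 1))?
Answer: √(-164242 + 112*√34) ≈ 404.46*I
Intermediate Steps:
d(w, G) = -21 + G + √(G² + w²) (d(w, G) = (√(G² + w²) - 21) + G = (-21 + √(G² + w²)) + G = -21 + G + √(G² + w²))
n(f, t) = 7 + 7*f (n(f, t) = 7*(f - 1*(-1)) = 7*(f + 1) = 7*(1 + f) = 7 + 7*f)
√(-163094 + d(-12, -20)*n(3, 1)) = √(-163094 + (-21 - 20 + √((-20)² + (-12)²))*(7 + 7*3)) = √(-163094 + (-21 - 20 + √(400 + 144))*(7 + 21)) = √(-163094 + (-21 - 20 + √544)*28) = √(-163094 + (-21 - 20 + 4*√34)*28) = √(-163094 + (-41 + 4*√34)*28) = √(-163094 + (-1148 + 112*√34)) = √(-164242 + 112*√34)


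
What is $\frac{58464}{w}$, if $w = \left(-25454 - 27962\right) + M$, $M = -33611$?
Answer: $- \frac{19488}{29009} \approx -0.67179$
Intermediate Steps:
$w = -87027$ ($w = \left(-25454 - 27962\right) - 33611 = -53416 - 33611 = -87027$)
$\frac{58464}{w} = \frac{58464}{-87027} = 58464 \left(- \frac{1}{87027}\right) = - \frac{19488}{29009}$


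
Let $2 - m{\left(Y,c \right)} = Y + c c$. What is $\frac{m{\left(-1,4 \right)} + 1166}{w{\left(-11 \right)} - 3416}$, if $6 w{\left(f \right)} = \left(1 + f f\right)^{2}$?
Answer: $- \frac{3459}{2806} \approx -1.2327$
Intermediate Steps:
$m{\left(Y,c \right)} = 2 - Y - c^{2}$ ($m{\left(Y,c \right)} = 2 - \left(Y + c c\right) = 2 - \left(Y + c^{2}\right) = 2 - Y - c^{2}$)
$w{\left(f \right)} = \frac{\left(1 + f^{2}\right)^{2}}{6}$ ($w{\left(f \right)} = \frac{\left(1 + f f\right)^{2}}{6} = \frac{\left(1 + f^{2}\right)^{2}}{6}$)
$\frac{m{\left(-1,4 \right)} + 1166}{w{\left(-11 \right)} - 3416} = \frac{\left(2 - -1 - 4^{2}\right) + 1166}{\frac{\left(1 + \left(-11\right)^{2}\right)^{2}}{6} - 3416} = \frac{\left(2 + 1 - 16\right) + 1166}{\frac{\left(1 + 121\right)^{2}}{6} - 3416} = \frac{\left(2 + 1 - 16\right) + 1166}{\frac{122^{2}}{6} - 3416} = \frac{-13 + 1166}{\frac{1}{6} \cdot 14884 - 3416} = \frac{1153}{\frac{7442}{3} - 3416} = \frac{1153}{- \frac{2806}{3}} = 1153 \left(- \frac{3}{2806}\right) = - \frac{3459}{2806}$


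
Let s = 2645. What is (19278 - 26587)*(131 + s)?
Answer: -20289784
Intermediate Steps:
(19278 - 26587)*(131 + s) = (19278 - 26587)*(131 + 2645) = -7309*2776 = -20289784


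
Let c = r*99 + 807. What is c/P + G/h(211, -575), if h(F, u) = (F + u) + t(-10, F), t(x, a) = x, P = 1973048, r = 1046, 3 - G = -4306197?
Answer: -386195466663/33541816 ≈ -11514.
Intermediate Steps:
G = 4306200 (G = 3 - 1*(-4306197) = 3 + 4306197 = 4306200)
c = 104361 (c = 1046*99 + 807 = 103554 + 807 = 104361)
h(F, u) = -10 + F + u (h(F, u) = (F + u) - 10 = -10 + F + u)
c/P + G/h(211, -575) = 104361/1973048 + 4306200/(-10 + 211 - 575) = 104361*(1/1973048) + 4306200/(-374) = 104361/1973048 + 4306200*(-1/374) = 104361/1973048 - 2153100/187 = -386195466663/33541816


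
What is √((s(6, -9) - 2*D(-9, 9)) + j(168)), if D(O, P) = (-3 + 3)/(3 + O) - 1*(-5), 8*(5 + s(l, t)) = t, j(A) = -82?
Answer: I*√1570/4 ≈ 9.9058*I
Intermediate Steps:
s(l, t) = -5 + t/8
D(O, P) = 5 (D(O, P) = 0/(3 + O) + 5 = 0 + 5 = 5)
√((s(6, -9) - 2*D(-9, 9)) + j(168)) = √(((-5 + (⅛)*(-9)) - 2*5) - 82) = √(((-5 - 9/8) - 10) - 82) = √((-49/8 - 10) - 82) = √(-129/8 - 82) = √(-785/8) = I*√1570/4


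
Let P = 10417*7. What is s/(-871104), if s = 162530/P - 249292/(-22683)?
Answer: -840953513/55416342266208 ≈ -1.5175e-5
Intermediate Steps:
P = 72919
s = 21864791338/1654021677 (s = 162530/72919 - 249292/(-22683) = 162530*(1/72919) - 249292*(-1/22683) = 162530/72919 + 249292/22683 = 21864791338/1654021677 ≈ 13.219)
s/(-871104) = (21864791338/1654021677)/(-871104) = (21864791338/1654021677)*(-1/871104) = -840953513/55416342266208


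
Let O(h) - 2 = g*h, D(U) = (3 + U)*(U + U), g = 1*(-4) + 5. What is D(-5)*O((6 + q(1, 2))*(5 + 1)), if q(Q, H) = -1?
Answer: 640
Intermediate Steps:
g = 1 (g = -4 + 5 = 1)
D(U) = 2*U*(3 + U) (D(U) = (3 + U)*(2*U) = 2*U*(3 + U))
O(h) = 2 + h (O(h) = 2 + 1*h = 2 + h)
D(-5)*O((6 + q(1, 2))*(5 + 1)) = (2*(-5)*(3 - 5))*(2 + (6 - 1)*(5 + 1)) = (2*(-5)*(-2))*(2 + 5*6) = 20*(2 + 30) = 20*32 = 640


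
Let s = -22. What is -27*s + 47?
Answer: 641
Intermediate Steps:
-27*s + 47 = -27*(-22) + 47 = 594 + 47 = 641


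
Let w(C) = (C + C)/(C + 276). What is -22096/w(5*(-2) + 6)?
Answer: 751264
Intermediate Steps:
w(C) = 2*C/(276 + C) (w(C) = (2*C)/(276 + C) = 2*C/(276 + C))
-22096/w(5*(-2) + 6) = -22096*(276 + (5*(-2) + 6))/(2*(5*(-2) + 6)) = -22096*(276 + (-10 + 6))/(2*(-10 + 6)) = -22096/(2*(-4)/(276 - 4)) = -22096/(2*(-4)/272) = -22096/(2*(-4)*(1/272)) = -22096/(-1/34) = -22096*(-34) = 751264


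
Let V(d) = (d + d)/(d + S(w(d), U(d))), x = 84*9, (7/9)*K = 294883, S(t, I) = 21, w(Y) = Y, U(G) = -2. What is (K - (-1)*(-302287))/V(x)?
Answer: 9951853/252 ≈ 39492.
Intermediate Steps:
K = 2653947/7 (K = (9/7)*294883 = 2653947/7 ≈ 3.7914e+5)
x = 756
V(d) = 2*d/(21 + d) (V(d) = (d + d)/(d + 21) = (2*d)/(21 + d) = 2*d/(21 + d))
(K - (-1)*(-302287))/V(x) = (2653947/7 - (-1)*(-302287))/((2*756/(21 + 756))) = (2653947/7 - 1*302287)/((2*756/777)) = (2653947/7 - 302287)/((2*756*(1/777))) = 537938/(7*(72/37)) = (537938/7)*(37/72) = 9951853/252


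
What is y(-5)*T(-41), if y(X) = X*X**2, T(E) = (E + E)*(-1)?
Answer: -10250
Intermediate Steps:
T(E) = -2*E (T(E) = (2*E)*(-1) = -2*E)
y(X) = X**3
y(-5)*T(-41) = (-5)**3*(-2*(-41)) = -125*82 = -10250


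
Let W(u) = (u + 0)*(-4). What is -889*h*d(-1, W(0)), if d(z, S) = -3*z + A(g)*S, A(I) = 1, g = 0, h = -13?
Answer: 34671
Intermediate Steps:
W(u) = -4*u (W(u) = u*(-4) = -4*u)
d(z, S) = S - 3*z (d(z, S) = -3*z + 1*S = -3*z + S = S - 3*z)
-889*h*d(-1, W(0)) = -(-11557)*(-4*0 - 3*(-1)) = -(-11557)*(0 + 3) = -(-11557)*3 = -889*(-39) = 34671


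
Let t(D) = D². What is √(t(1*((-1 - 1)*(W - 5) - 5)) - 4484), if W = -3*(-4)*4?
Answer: √3797 ≈ 61.620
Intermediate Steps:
W = 48 (W = 12*4 = 48)
√(t(1*((-1 - 1)*(W - 5) - 5)) - 4484) = √((1*((-1 - 1)*(48 - 5) - 5))² - 4484) = √((1*(-2*43 - 5))² - 4484) = √((1*(-86 - 5))² - 4484) = √((1*(-91))² - 4484) = √((-91)² - 4484) = √(8281 - 4484) = √3797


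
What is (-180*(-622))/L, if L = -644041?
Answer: -111960/644041 ≈ -0.17384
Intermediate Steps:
(-180*(-622))/L = -180*(-622)/(-644041) = 111960*(-1/644041) = -111960/644041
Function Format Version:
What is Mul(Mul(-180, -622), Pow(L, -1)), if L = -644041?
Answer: Rational(-111960, 644041) ≈ -0.17384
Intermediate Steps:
Mul(Mul(-180, -622), Pow(L, -1)) = Mul(Mul(-180, -622), Pow(-644041, -1)) = Mul(111960, Rational(-1, 644041)) = Rational(-111960, 644041)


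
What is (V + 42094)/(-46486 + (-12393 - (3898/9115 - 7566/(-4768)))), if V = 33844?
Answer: -1650144890080/1279493865517 ≈ -1.2897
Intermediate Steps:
(V + 42094)/(-46486 + (-12393 - (3898/9115 - 7566/(-4768)))) = (33844 + 42094)/(-46486 + (-12393 - (3898/9115 - 7566/(-4768)))) = 75938/(-46486 + (-12393 - (3898*(1/9115) - 7566*(-1/4768)))) = 75938/(-46486 + (-12393 - (3898/9115 + 3783/2384))) = 75938/(-46486 + (-12393 - 1*43774877/21730160)) = 75938/(-46486 + (-12393 - 43774877/21730160)) = 75938/(-46486 - 269345647757/21730160) = 75938/(-1279493865517/21730160) = 75938*(-21730160/1279493865517) = -1650144890080/1279493865517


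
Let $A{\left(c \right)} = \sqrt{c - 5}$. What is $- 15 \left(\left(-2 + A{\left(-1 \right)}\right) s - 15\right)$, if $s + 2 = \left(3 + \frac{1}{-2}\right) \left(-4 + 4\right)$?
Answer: $165 + 30 i \sqrt{6} \approx 165.0 + 73.485 i$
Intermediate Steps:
$A{\left(c \right)} = \sqrt{-5 + c}$
$s = -2$ ($s = -2 + \left(3 + \frac{1}{-2}\right) \left(-4 + 4\right) = -2 + \left(3 - \frac{1}{2}\right) 0 = -2 + \frac{5}{2} \cdot 0 = -2 + 0 = -2$)
$- 15 \left(\left(-2 + A{\left(-1 \right)}\right) s - 15\right) = - 15 \left(\left(-2 + \sqrt{-5 - 1}\right) \left(-2\right) - 15\right) = - 15 \left(\left(-2 + \sqrt{-6}\right) \left(-2\right) - 15\right) = - 15 \left(\left(-2 + i \sqrt{6}\right) \left(-2\right) - 15\right) = - 15 \left(\left(4 - 2 i \sqrt{6}\right) - 15\right) = - 15 \left(-11 - 2 i \sqrt{6}\right) = 165 + 30 i \sqrt{6}$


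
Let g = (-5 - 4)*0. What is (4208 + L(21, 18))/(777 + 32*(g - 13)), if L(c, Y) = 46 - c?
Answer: 4233/361 ≈ 11.726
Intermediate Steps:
g = 0 (g = -9*0 = 0)
(4208 + L(21, 18))/(777 + 32*(g - 13)) = (4208 + (46 - 1*21))/(777 + 32*(0 - 13)) = (4208 + (46 - 21))/(777 + 32*(-13)) = (4208 + 25)/(777 - 416) = 4233/361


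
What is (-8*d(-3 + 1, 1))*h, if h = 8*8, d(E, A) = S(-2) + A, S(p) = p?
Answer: 512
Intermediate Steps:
d(E, A) = -2 + A
h = 64
(-8*d(-3 + 1, 1))*h = -8*(-2 + 1)*64 = -8*(-1)*64 = 8*64 = 512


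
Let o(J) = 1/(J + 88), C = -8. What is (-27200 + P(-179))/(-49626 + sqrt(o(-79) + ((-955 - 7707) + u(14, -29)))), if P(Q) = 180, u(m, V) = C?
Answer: 12068050680/22164736913 + 81060*I*sqrt(78029)/22164736913 ≈ 0.54447 + 0.0010216*I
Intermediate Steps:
u(m, V) = -8
o(J) = 1/(88 + J)
(-27200 + P(-179))/(-49626 + sqrt(o(-79) + ((-955 - 7707) + u(14, -29)))) = (-27200 + 180)/(-49626 + sqrt(1/(88 - 79) + ((-955 - 7707) - 8))) = -27020/(-49626 + sqrt(1/9 + (-8662 - 8))) = -27020/(-49626 + sqrt(1/9 - 8670)) = -27020/(-49626 + sqrt(-78029/9)) = -27020/(-49626 + I*sqrt(78029)/3)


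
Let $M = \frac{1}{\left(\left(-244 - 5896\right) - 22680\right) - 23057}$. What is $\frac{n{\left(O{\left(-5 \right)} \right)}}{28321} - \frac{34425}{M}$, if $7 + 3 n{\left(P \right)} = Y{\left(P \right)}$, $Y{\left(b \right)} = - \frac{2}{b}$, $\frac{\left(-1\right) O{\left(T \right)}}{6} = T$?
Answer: $\frac{2275987643897519}{1274445} \approx 1.7859 \cdot 10^{9}$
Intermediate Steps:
$O{\left(T \right)} = - 6 T$
$M = - \frac{1}{51877}$ ($M = \frac{1}{\left(\left(-244 - 5896\right) - 22680\right) - 23057} = \frac{1}{\left(-6140 - 22680\right) - 23057} = \frac{1}{-28820 - 23057} = \frac{1}{-51877} = - \frac{1}{51877} \approx -1.9276 \cdot 10^{-5}$)
$n{\left(P \right)} = - \frac{7}{3} - \frac{2}{3 P}$ ($n{\left(P \right)} = - \frac{7}{3} + \frac{\left(-2\right) \frac{1}{P}}{3} = - \frac{7}{3} - \frac{2}{3 P}$)
$\frac{n{\left(O{\left(-5 \right)} \right)}}{28321} - \frac{34425}{M} = \frac{\frac{1}{3} \frac{1}{\left(-6\right) \left(-5\right)} \left(-2 - 7 \left(\left(-6\right) \left(-5\right)\right)\right)}{28321} - \frac{34425}{- \frac{1}{51877}} = \frac{-2 - 210}{3 \cdot 30} \cdot \frac{1}{28321} - -1785865725 = \frac{1}{3} \cdot \frac{1}{30} \left(-2 - 210\right) \frac{1}{28321} + 1785865725 = \frac{1}{3} \cdot \frac{1}{30} \left(-212\right) \frac{1}{28321} + 1785865725 = \left(- \frac{106}{45}\right) \frac{1}{28321} + 1785865725 = - \frac{106}{1274445} + 1785865725 = \frac{2275987643897519}{1274445}$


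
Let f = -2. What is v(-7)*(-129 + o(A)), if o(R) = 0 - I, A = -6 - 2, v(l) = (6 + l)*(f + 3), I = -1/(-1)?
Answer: 130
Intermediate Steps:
I = 1 (I = -1*(-1) = 1)
v(l) = 6 + l (v(l) = (6 + l)*(-2 + 3) = (6 + l)*1 = 6 + l)
A = -8
o(R) = -1 (o(R) = 0 - 1*1 = 0 - 1 = -1)
v(-7)*(-129 + o(A)) = (6 - 7)*(-129 - 1) = -1*(-130) = 130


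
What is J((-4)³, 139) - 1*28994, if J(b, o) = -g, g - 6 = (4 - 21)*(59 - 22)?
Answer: -28371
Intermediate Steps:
g = -623 (g = 6 + (4 - 21)*(59 - 22) = 6 - 17*37 = 6 - 629 = -623)
J(b, o) = 623 (J(b, o) = -1*(-623) = 623)
J((-4)³, 139) - 1*28994 = 623 - 1*28994 = 623 - 28994 = -28371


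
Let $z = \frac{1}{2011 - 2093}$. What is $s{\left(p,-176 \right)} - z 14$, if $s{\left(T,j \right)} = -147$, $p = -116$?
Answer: $- \frac{6020}{41} \approx -146.83$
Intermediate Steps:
$z = - \frac{1}{82}$ ($z = \frac{1}{-82} = - \frac{1}{82} \approx -0.012195$)
$s{\left(p,-176 \right)} - z 14 = -147 - \left(- \frac{1}{82}\right) 14 = -147 - - \frac{7}{41} = -147 + \frac{7}{41} = - \frac{6020}{41}$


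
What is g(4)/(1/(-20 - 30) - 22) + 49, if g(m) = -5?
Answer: 54199/1101 ≈ 49.227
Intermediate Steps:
g(4)/(1/(-20 - 30) - 22) + 49 = -5/(1/(-20 - 30) - 22) + 49 = -5/(1/(-50) - 22) + 49 = -5/(-1/50 - 22) + 49 = -5/(-1101/50) + 49 = -50/1101*(-5) + 49 = 250/1101 + 49 = 54199/1101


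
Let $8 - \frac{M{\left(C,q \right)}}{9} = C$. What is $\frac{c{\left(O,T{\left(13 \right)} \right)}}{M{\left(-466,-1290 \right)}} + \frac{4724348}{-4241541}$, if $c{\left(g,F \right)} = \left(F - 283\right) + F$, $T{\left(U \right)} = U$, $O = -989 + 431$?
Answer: $- \frac{7081381535}{6031471302} \approx -1.1741$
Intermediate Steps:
$O = -558$
$M{\left(C,q \right)} = 72 - 9 C$
$c{\left(g,F \right)} = -283 + 2 F$ ($c{\left(g,F \right)} = \left(-283 + F\right) + F = -283 + 2 F$)
$\frac{c{\left(O,T{\left(13 \right)} \right)}}{M{\left(-466,-1290 \right)}} + \frac{4724348}{-4241541} = \frac{-283 + 2 \cdot 13}{72 - -4194} + \frac{4724348}{-4241541} = \frac{-283 + 26}{72 + 4194} + 4724348 \left(- \frac{1}{4241541}\right) = - \frac{257}{4266} - \frac{4724348}{4241541} = - \frac{7081381535}{6031471302}$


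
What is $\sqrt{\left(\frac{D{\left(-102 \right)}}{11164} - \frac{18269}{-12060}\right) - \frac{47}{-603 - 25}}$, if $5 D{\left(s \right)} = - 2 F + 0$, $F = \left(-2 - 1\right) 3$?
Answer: $\frac{\sqrt{308354136032745055}}{440377935} \approx 1.261$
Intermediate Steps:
$F = -9$ ($F = \left(-3\right) 3 = -9$)
$D{\left(s \right)} = \frac{18}{5}$ ($D{\left(s \right)} = \frac{\left(-2\right) \left(-9\right) + 0}{5} = \frac{18 + 0}{5} = \frac{1}{5} \cdot 18 = \frac{18}{5}$)
$\sqrt{\left(\frac{D{\left(-102 \right)}}{11164} - \frac{18269}{-12060}\right) - \frac{47}{-603 - 25}} = \sqrt{\left(\frac{18}{5 \cdot 11164} - \frac{18269}{-12060}\right) - \frac{47}{-603 - 25}} = \sqrt{\left(\frac{18}{5} \cdot \frac{1}{11164} - - \frac{18269}{12060}\right) - \frac{47}{-628}} = \sqrt{\left(\frac{9}{27910} + \frac{18269}{12060}\right) - - \frac{47}{628}} = \sqrt{\frac{50999633}{33659460} + \frac{47}{628}} = \sqrt{\frac{2100610259}{1321133805}} = \frac{\sqrt{308354136032745055}}{440377935}$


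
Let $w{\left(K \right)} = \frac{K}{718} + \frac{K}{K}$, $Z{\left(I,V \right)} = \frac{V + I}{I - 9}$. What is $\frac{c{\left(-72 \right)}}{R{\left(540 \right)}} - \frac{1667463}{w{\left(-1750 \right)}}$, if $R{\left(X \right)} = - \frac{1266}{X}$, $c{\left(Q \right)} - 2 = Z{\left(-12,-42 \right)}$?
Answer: $\frac{294719699143}{254044} \approx 1.1601 \cdot 10^{6}$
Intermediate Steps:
$Z{\left(I,V \right)} = \frac{I + V}{-9 + I}$
$w{\left(K \right)} = 1 + \frac{K}{718}$ ($w{\left(K \right)} = K \frac{1}{718} + 1 = \frac{K}{718} + 1 = 1 + \frac{K}{718}$)
$c{\left(Q \right)} = \frac{32}{7}$ ($c{\left(Q \right)} = 2 + \frac{-12 - 42}{-9 - 12} = 2 + \frac{1}{-21} \left(-54\right) = 2 - - \frac{18}{7} = 2 + \frac{18}{7} = \frac{32}{7}$)
$\frac{c{\left(-72 \right)}}{R{\left(540 \right)}} - \frac{1667463}{w{\left(-1750 \right)}} = \frac{32}{7 \left(- \frac{1266}{540}\right)} - \frac{1667463}{1 + \frac{1}{718} \left(-1750\right)} = \frac{32}{7 \left(\left(-1266\right) \frac{1}{540}\right)} - \frac{1667463}{1 - \frac{875}{359}} = \frac{32}{7 \left(- \frac{211}{90}\right)} - \frac{1667463}{- \frac{516}{359}} = \frac{32}{7} \left(- \frac{90}{211}\right) - - \frac{199539739}{172} = - \frac{2880}{1477} + \frac{199539739}{172} = \frac{294719699143}{254044}$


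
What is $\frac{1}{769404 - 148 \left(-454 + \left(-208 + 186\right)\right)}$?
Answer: $\frac{1}{839852} \approx 1.1907 \cdot 10^{-6}$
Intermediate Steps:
$\frac{1}{769404 - 148 \left(-454 + \left(-208 + 186\right)\right)} = \frac{1}{769404 - 148 \left(-454 - 22\right)} = \frac{1}{769404 - -70448} = \frac{1}{769404 + 70448} = \frac{1}{839852}$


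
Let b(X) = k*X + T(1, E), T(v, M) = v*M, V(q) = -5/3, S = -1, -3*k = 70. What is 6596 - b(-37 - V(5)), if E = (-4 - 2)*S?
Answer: 51890/9 ≈ 5765.6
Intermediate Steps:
k = -70/3 (k = -1/3*70 = -70/3 ≈ -23.333)
E = 6 (E = (-4 - 2)*(-1) = -6*(-1) = 6)
V(q) = -5/3 (V(q) = -5*1/3 = -5/3)
T(v, M) = M*v
b(X) = 6 - 70*X/3 (b(X) = -70*X/3 + 6*1 = -70*X/3 + 6 = 6 - 70*X/3)
6596 - b(-37 - V(5)) = 6596 - (6 - 70*(-37 - 1*(-5/3))/3) = 6596 - (6 - 70*(-37 + 5/3)/3) = 6596 - (6 - 70/3*(-106/3)) = 6596 - (6 + 7420/9) = 6596 - 1*7474/9 = 6596 - 7474/9 = 51890/9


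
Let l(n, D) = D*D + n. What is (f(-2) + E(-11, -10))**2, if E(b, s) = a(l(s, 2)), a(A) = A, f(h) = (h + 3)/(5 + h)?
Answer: 289/9 ≈ 32.111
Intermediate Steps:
f(h) = (3 + h)/(5 + h)
l(n, D) = n + D**2 (l(n, D) = D**2 + n = n + D**2)
E(b, s) = 4 + s (E(b, s) = s + 2**2 = s + 4 = 4 + s)
(f(-2) + E(-11, -10))**2 = ((3 - 2)/(5 - 2) + (4 - 10))**2 = (1/3 - 6)**2 = (-17/3)**2 = 289/9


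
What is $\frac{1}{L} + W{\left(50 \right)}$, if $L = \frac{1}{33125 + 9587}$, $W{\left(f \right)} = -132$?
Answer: $42580$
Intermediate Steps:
$L = \frac{1}{42712} \approx 2.3413 \cdot 10^{-5}$
$\frac{1}{L} + W{\left(50 \right)} = \frac{1}{\frac{1}{42712}} - 132 = 42712 - 132 = 42580$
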